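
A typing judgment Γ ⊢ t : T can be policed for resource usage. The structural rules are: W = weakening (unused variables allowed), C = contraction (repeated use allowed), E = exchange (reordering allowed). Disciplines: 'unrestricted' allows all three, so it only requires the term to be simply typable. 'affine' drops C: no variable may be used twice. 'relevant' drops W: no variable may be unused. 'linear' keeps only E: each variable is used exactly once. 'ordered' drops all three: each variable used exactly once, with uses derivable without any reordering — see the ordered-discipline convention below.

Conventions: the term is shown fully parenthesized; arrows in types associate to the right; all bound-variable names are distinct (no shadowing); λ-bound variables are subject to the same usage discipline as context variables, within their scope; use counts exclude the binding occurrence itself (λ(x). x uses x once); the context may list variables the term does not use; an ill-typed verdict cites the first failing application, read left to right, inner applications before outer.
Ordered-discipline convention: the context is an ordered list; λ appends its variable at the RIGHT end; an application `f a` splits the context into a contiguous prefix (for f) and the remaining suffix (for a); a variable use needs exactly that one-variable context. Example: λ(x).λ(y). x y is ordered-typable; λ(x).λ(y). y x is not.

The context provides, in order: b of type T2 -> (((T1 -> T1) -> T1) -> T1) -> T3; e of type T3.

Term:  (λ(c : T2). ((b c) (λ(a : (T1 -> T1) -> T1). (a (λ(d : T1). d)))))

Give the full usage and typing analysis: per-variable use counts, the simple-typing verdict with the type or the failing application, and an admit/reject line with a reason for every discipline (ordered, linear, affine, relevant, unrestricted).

variable uses: b: 1; e: 0; c (λ-bound): 1; a (λ-bound): 1; d (λ-bound): 1
use order (left to right): b, c, a, d
typing: the term checks, with type T2 -> T3
ordered: ✗, needs weakening: e unused
linear: ✗, needs weakening: e unused
affine: ✓, b, e, c, a, d: no repeats, contraction unneeded
relevant: ✗, needs weakening: e unused
unrestricted: ✓, typability at T2 -> T3 is all that's needed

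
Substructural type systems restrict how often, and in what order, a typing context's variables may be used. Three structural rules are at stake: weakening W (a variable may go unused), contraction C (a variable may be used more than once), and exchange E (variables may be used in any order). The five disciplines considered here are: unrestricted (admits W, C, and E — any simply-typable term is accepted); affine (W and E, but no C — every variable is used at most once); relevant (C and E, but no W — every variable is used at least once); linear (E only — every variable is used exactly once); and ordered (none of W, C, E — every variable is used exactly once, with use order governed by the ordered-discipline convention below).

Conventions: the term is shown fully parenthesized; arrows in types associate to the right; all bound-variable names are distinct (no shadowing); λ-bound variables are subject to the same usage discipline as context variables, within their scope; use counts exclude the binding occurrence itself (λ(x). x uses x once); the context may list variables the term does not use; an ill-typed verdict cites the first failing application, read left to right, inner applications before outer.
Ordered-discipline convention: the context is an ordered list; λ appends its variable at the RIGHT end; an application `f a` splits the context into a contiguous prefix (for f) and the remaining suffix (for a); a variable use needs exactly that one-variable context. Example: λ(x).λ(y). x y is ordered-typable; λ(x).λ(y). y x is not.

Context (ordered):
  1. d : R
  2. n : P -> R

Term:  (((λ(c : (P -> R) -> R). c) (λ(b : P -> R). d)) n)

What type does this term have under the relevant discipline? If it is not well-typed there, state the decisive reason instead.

not well-typed under relevant — b never used (weakening)
use counts: d ×1, n ×1, c [bound] ×1, b [bound] ×0
use order (left to right): c, d, n
typing: the term checks, with type R
all disciplines: ordered ✗, linear ✗, affine ✓, relevant ✗, unrestricted ✓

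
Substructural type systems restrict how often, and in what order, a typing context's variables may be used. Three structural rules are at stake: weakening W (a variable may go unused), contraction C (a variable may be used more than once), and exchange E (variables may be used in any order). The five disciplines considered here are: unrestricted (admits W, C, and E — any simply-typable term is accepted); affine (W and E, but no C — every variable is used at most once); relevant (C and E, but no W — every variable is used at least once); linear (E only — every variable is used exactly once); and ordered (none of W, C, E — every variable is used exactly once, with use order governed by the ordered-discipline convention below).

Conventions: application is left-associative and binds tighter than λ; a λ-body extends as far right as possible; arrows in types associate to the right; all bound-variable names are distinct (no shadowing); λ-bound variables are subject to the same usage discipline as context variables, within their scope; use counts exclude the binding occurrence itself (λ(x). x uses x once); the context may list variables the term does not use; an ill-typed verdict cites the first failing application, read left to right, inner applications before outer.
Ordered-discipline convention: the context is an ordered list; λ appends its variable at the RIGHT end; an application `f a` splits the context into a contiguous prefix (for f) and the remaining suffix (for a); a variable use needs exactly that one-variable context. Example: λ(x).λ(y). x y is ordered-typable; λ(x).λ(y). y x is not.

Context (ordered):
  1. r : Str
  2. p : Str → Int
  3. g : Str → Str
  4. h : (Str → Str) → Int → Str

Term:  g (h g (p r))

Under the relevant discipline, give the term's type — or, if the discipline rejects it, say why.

term : Str
usage: r: 1×; p: 1×; g: 2×; h: 1×
uses in reading order: g, h, g, p, r
typing: well-typed at Str
all disciplines: ordered ✗, linear ✗, affine ✗, relevant ✓, unrestricted ✓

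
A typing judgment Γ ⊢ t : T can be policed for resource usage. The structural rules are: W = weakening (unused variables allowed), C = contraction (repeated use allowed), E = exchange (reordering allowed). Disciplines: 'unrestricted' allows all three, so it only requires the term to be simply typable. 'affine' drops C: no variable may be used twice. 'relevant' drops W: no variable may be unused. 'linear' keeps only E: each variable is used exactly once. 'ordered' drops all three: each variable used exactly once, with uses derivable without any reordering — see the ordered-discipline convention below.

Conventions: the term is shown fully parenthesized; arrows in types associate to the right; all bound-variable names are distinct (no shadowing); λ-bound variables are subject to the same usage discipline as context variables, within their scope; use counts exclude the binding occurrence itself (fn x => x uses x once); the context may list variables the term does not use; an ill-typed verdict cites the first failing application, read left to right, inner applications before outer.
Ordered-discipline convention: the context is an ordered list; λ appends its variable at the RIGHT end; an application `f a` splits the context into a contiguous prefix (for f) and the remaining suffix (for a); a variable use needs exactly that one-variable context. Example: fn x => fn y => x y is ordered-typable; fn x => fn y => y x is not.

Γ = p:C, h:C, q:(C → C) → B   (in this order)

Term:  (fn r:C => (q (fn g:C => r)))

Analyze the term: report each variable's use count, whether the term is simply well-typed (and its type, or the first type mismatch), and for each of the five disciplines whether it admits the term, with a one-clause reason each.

variable uses: p: 0×, h: 0×, q: 1×, r [bound]: 1×, g [bound]: 0×
left-to-right use order: q, r
typing: ✓ — C → B
ordered: ✗ — unused: p, h, g — weakening required
linear: ✗ — unused: p, h, g — weakening required
affine: ✓ — at most one use each (p, h, q, r, g)
relevant: ✗ — unused: p, h, g — weakening required
unrestricted: ✓ — simply typable at C → B; W, C, E all held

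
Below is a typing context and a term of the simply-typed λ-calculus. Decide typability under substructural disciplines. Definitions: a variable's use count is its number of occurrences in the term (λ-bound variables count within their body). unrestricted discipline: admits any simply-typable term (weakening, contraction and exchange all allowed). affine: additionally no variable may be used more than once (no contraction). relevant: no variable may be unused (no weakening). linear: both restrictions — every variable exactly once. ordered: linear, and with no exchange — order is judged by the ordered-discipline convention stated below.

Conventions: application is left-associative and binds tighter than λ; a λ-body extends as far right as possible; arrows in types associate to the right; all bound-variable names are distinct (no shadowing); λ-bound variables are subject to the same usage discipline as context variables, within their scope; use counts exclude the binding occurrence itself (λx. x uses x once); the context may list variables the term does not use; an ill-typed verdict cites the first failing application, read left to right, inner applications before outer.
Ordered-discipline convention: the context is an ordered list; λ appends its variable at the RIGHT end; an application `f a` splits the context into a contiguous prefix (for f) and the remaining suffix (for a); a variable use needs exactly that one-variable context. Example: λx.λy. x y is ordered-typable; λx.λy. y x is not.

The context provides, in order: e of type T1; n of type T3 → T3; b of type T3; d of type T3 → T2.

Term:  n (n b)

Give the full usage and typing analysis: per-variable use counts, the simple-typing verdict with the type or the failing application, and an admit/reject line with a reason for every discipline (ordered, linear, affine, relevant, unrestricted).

counts: e: 0, n: 2, b: 1, d: 0
uses in reading order: n, n, b
typing: the term checks, with type T3
ordered: ✗ — needs contraction — n ×2; e, d never used (weakening)
linear: ✗ — needs contraction — n ×2; e, d never used (weakening)
affine: ✗ — needs contraction — n ×2
relevant: ✗ — e, d never used (weakening)
unrestricted: ✓ — type-checks (T3) and nothing is barred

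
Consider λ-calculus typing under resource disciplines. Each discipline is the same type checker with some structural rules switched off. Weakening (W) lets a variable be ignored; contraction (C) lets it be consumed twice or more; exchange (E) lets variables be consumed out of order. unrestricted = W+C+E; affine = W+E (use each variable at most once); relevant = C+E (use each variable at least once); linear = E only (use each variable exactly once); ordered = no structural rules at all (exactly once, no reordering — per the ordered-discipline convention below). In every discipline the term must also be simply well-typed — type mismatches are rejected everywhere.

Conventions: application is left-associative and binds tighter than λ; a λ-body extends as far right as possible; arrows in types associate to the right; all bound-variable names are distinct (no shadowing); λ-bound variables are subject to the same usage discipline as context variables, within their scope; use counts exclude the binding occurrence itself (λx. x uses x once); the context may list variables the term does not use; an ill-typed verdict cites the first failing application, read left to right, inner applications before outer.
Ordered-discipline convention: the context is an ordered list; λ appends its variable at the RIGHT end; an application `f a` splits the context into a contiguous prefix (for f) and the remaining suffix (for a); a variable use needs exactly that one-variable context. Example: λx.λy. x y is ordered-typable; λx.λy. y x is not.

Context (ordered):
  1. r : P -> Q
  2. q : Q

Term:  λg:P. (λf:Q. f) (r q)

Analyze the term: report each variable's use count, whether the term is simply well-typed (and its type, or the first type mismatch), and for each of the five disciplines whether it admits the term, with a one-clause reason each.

variable uses: r=1; q=1; g (bound)=0; f (bound)=1
order of uses: f, r, q
typing: ill-typed: an application expects P but receives Q
ordered ✗ (the type mismatch rejects it)
linear ✗ (not simply typable)
affine ✗ (fails simple typing)
relevant ✗ (a type mismatch blocks all five)
unrestricted ✗ (the type mismatch rejects it)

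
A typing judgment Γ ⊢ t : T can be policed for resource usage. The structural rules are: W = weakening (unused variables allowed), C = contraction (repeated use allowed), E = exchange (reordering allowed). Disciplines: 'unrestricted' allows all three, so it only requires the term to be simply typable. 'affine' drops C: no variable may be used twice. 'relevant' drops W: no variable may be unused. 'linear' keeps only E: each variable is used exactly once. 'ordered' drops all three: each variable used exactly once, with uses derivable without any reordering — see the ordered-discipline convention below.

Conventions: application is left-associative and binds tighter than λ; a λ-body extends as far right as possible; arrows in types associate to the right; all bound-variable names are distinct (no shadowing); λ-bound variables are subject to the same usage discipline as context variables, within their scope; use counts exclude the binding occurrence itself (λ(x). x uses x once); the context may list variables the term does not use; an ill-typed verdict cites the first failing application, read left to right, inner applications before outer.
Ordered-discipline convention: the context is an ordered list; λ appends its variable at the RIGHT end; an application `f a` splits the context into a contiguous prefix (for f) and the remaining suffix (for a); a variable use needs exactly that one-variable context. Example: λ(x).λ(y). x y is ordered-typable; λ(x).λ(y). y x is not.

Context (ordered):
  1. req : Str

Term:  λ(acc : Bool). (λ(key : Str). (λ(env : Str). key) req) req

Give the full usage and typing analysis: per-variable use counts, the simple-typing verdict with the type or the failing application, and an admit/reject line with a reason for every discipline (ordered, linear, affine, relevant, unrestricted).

usage: req: 2, acc (λ-bound): 0, key (λ-bound): 1, env (λ-bound): 0
uses in reading order: key, req, req
typing: the term checks, with type Bool → Str
ordered ✗ (uses contraction: req ×2; acc, env never used (weakening))
linear ✗ (uses contraction: req ×2; acc, env never used (weakening))
affine ✗ (uses contraction: req ×2)
relevant ✗ (acc, env never used (weakening))
unrestricted ✓ (typability at Bool → Str is all that's needed)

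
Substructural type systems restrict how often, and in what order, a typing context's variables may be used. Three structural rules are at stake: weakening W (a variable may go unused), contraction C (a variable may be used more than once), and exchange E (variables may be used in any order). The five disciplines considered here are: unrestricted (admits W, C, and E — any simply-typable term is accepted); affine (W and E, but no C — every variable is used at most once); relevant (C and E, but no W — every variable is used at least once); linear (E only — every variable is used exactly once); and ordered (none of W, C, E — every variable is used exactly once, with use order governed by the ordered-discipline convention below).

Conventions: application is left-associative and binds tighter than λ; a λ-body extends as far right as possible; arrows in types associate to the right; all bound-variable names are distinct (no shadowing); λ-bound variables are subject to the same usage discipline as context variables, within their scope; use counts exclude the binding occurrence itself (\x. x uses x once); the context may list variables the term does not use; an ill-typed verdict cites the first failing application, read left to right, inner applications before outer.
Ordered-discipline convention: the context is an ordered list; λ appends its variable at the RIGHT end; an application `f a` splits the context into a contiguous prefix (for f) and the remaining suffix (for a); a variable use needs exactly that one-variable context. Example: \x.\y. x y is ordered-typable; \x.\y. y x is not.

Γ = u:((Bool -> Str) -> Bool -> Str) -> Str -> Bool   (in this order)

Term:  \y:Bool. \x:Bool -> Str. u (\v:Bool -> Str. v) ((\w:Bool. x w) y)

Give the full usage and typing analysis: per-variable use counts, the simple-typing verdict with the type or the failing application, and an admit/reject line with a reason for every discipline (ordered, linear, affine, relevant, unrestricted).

counts: u: 1×; y (bound): 1×; x (bound): 1×; v (bound): 1×; w (bound): 1×
order of uses: u, v, x, w, y
typing: ✓ — Bool -> (Bool -> Str) -> Bool
ordered ✗ (no ordered split (uses run u, v, x, w, y))
linear ✓ (single use per variable (u, y, x, v, w))
affine ✓ (no duplicate uses among u, y, x, v, w)
relevant ✓ (none of u, y, x, v, w goes unused)
unrestricted ✓ (simply typable at Bool -> (Bool -> Str) -> Bool; W, C, E all held)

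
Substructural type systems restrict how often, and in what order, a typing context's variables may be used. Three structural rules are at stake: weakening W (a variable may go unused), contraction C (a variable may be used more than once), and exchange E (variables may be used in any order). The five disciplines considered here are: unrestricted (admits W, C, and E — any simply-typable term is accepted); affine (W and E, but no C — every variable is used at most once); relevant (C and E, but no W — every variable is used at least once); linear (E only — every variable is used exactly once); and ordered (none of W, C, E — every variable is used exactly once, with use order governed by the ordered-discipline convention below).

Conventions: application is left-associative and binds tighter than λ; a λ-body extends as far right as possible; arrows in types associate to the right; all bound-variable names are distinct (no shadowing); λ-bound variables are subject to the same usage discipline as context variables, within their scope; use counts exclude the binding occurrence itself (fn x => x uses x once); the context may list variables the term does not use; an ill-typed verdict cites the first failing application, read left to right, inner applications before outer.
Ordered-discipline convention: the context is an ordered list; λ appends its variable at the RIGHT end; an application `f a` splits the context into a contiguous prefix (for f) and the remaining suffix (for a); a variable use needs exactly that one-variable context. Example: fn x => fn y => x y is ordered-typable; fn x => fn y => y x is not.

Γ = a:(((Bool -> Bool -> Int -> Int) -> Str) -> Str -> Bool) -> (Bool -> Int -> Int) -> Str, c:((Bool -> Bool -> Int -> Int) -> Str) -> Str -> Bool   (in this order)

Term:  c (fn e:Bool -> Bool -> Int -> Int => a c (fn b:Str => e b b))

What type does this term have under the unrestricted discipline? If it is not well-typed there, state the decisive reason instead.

not well-typed under unrestricted — the type mismatch rejects it
variable uses: a=1; c=2; e (bound)=1; b (bound)=2
use order (left to right): c, a, c, e, b, b
typing: ill-typed: a function awaiting Bool gets Str
per-discipline verdicts: ordered ✗ | linear ✗ | affine ✗ | relevant ✗ | unrestricted ✗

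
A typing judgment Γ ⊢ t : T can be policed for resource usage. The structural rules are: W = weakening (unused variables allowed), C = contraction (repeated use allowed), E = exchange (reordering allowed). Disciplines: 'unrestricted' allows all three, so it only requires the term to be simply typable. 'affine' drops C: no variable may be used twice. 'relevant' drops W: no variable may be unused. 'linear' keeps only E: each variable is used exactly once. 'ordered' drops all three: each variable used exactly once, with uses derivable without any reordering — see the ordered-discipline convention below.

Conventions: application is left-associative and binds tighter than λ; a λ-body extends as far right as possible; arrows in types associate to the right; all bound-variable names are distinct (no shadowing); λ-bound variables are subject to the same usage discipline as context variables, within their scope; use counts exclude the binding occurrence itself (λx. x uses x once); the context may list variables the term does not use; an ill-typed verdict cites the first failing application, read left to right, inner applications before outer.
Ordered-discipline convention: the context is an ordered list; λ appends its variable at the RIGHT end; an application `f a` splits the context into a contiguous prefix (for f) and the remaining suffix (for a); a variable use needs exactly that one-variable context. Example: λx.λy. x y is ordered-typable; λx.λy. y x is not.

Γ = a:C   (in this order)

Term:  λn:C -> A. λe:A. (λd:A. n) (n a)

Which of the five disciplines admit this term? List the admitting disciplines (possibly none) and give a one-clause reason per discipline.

admitting disciplines: unrestricted
variable uses: a: 1, n (bound): 2, e (bound): 0, d (bound): 0
uses in reading order: n, n, a
typing: ✓ — (C -> A) -> A -> C -> A
ordered: ✗, uses contraction: n ×2; needs weakening: e, d unused
linear: ✗, uses contraction: n ×2; needs weakening: e, d unused
affine: ✗, uses contraction: n ×2
relevant: ✗, needs weakening: e, d unused
unrestricted: ✓, type-checks ((C -> A) -> A -> C -> A) and nothing is barred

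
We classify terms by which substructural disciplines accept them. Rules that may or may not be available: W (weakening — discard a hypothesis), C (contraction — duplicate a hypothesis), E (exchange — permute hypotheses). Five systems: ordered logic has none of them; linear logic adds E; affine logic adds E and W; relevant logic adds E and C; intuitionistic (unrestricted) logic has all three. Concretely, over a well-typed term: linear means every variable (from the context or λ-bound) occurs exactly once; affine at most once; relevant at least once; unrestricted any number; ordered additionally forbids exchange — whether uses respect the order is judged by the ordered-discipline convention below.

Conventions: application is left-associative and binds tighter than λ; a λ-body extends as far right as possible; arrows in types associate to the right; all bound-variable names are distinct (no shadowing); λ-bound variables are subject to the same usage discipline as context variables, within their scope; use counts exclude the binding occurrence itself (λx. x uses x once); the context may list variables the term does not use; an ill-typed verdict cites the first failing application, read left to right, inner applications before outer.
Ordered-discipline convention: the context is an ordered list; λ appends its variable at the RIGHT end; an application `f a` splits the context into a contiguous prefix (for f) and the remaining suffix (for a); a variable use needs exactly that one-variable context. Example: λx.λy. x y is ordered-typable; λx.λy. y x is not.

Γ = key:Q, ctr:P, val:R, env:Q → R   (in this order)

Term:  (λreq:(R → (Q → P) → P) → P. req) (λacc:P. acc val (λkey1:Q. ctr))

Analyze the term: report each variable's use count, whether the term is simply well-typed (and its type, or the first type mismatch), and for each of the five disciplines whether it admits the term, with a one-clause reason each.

variable uses: key: 0×, ctr: 1×, val: 1×, env: 0×, req (bound): 1×, acc (bound): 1×, key1 (bound): 0×
order of uses: req, acc, val, ctr
typing: ill-typed: non-arrow in function slot: P
ordered: ✗ — a type mismatch blocks all five
linear: ✗ — the type mismatch rejects it
affine: ✗ — not simply typable
relevant: ✗ — fails simple typing
unrestricted: ✗ — a type mismatch blocks all five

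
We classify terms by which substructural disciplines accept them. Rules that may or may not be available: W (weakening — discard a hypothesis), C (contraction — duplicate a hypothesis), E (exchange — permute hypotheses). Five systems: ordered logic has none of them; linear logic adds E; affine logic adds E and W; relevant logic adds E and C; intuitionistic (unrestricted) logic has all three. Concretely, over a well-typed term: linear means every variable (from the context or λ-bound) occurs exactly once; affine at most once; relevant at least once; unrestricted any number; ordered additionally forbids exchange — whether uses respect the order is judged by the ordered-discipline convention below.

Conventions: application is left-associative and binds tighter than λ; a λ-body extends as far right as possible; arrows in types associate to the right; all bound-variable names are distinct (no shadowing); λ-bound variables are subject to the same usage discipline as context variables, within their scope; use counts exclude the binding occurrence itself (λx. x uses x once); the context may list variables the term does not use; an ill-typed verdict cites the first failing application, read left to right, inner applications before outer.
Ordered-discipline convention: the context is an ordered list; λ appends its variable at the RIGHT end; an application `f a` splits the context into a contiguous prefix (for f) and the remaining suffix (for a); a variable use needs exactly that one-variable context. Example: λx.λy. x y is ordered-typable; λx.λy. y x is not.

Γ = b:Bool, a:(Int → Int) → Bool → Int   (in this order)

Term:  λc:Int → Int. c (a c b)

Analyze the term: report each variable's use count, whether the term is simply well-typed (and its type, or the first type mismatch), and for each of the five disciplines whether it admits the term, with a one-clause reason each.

variable uses: b=1; a=1; c (λ-bound)=2
order of uses: c, a, c, b
typing: the term checks, with type (Int → Int) → Int
ordered: ✗, uses contraction: c ×2
linear: ✗, uses contraction: c ×2
affine: ✗, uses contraction: c ×2
relevant: ✓, every one of b, a, c appears
unrestricted: ✓, well-typed at (Int → Int) → Int; no restrictions here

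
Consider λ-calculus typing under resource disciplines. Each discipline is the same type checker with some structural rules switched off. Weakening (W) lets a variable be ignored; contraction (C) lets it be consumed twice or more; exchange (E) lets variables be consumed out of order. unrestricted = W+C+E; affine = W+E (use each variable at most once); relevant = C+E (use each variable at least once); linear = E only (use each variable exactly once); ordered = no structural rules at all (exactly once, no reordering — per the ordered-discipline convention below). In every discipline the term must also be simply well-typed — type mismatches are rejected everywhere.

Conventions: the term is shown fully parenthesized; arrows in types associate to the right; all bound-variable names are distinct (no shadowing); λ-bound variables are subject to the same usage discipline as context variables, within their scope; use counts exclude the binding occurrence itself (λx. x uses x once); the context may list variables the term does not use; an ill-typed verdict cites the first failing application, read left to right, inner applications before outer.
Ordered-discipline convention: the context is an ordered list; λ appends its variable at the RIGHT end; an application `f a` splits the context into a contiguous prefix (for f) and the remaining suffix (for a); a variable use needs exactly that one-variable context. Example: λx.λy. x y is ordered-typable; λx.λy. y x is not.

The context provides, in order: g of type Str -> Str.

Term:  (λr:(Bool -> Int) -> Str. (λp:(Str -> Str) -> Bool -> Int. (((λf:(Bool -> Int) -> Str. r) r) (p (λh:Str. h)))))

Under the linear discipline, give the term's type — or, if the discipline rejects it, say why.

not well-typed under linear — uses contraction: r ×2; g, f never used (weakening)
use counts: g ×0; r [bound] ×2; p [bound] ×1; f [bound] ×0; h [bound] ×1
left-to-right use order: r, r, p, h
typing: ✓ — ((Bool -> Int) -> Str) -> ((Str -> Str) -> Bool -> Int) -> Str
all disciplines: ordered ✗, linear ✗, affine ✗, relevant ✗, unrestricted ✓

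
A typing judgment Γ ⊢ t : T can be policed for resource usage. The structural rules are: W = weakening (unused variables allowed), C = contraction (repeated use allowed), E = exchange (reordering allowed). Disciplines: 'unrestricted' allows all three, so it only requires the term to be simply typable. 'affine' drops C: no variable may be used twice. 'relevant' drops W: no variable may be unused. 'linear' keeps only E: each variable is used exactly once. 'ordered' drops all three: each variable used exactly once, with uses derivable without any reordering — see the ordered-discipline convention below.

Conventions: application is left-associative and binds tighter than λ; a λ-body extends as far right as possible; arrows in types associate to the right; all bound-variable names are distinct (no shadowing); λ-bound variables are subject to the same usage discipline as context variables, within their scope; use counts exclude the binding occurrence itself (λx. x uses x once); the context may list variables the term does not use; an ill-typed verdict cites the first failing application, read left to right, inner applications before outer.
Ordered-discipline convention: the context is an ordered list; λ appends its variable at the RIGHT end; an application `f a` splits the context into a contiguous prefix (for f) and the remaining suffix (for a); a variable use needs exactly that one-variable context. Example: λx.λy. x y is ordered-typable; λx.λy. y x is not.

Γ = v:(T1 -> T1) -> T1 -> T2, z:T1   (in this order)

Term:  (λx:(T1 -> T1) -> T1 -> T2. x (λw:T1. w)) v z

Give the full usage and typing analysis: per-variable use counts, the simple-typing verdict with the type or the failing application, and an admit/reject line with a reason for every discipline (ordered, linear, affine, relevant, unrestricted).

usage: v=1; z=1; x [bound]=1; w [bound]=1
left-to-right use order: x, w, v, z
typing: the term checks, with type T2
ordered: ✓, v, z, x, w once each; derivable with no W/C/E
linear: ✓, v, z, x, w: one use apiece
affine: ✓, v, z, x, w: no repeats, contraction unneeded
relevant: ✓, every one of v, z, x, w appears
unrestricted: ✓, well-typed at T2; no restrictions here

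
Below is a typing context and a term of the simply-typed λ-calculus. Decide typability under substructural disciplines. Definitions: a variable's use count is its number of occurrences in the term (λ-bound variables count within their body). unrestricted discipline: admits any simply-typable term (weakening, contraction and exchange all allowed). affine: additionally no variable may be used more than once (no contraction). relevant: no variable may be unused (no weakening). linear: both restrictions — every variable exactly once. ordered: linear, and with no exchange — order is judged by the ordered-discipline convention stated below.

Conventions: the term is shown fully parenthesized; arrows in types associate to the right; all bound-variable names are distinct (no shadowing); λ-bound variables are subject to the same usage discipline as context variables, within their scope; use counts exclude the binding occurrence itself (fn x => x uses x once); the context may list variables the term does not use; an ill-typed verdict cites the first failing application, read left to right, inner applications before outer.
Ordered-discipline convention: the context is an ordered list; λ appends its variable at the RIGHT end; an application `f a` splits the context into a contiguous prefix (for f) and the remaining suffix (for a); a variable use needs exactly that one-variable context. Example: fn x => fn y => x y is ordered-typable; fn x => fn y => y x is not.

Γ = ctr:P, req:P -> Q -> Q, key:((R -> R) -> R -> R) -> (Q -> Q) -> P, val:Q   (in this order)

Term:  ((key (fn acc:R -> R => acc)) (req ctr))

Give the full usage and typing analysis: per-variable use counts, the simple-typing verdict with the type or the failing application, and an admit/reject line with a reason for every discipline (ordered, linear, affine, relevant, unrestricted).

variable uses: ctr=1, req=1, key=1, val=0, acc [bound]=1
use order (left to right): key, acc, req, ctr
typing: the term checks, with type P
ordered: ✗ — val left unused
linear: ✗ — val left unused
affine: ✓ — no duplicate uses among ctr, req, key, val, acc
relevant: ✗ — val left unused
unrestricted: ✓ — typability at P is all that's needed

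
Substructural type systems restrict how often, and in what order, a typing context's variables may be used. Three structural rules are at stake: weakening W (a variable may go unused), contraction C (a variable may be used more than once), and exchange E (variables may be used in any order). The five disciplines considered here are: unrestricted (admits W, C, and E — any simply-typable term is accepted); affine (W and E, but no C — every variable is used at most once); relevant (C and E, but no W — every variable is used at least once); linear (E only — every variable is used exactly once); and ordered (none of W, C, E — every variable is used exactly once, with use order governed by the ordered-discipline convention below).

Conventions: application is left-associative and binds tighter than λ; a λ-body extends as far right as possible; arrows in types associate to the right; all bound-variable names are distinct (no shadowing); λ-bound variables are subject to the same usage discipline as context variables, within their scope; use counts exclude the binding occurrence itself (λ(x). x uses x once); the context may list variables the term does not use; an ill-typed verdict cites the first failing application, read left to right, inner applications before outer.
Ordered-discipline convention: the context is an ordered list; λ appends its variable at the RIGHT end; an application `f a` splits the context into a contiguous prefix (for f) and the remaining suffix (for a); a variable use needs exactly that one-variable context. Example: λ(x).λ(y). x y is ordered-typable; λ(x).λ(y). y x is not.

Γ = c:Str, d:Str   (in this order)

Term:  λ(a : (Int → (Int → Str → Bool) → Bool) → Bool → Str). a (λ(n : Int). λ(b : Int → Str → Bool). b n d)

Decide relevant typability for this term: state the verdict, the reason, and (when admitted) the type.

no — needs weakening: c unused
use counts: c ×0; d ×1; a [bound] ×1; n [bound] ×1; b [bound] ×1
left-to-right use order: a, b, n, d
typing: well-typed at ((Int → (Int → Str → Bool) → Bool) → Bool → Str) → Bool → Str
all disciplines: ordered ✗, linear ✗, affine ✓, relevant ✗, unrestricted ✓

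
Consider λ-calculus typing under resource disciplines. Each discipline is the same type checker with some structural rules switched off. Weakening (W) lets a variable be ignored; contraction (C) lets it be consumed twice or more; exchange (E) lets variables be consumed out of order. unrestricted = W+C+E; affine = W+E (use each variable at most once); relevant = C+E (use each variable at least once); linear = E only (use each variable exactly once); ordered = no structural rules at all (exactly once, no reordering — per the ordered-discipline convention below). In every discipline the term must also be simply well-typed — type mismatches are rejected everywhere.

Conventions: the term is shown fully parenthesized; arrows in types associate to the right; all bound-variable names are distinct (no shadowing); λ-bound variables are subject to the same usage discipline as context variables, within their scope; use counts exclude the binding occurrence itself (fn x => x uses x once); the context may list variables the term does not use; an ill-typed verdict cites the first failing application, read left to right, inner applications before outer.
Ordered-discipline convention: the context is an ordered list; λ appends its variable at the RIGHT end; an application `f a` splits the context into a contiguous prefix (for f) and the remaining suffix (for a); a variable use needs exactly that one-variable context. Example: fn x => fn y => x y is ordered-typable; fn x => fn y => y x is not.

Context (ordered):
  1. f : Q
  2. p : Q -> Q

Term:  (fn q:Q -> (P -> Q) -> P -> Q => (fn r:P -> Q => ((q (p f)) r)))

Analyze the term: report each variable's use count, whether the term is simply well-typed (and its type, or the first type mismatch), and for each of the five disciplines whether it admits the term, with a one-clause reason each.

use counts: f: 1×, p: 1×, q (λ-bound): 1×, r (λ-bound): 1×
order of uses: q, p, f, r
typing: the term checks, with type (Q -> (P -> Q) -> P -> Q) -> (P -> Q) -> P -> Q
ordered ✗ (no ordered split (uses run q, p, f, r))
linear ✓ (exactly-once usage across f, p, q, r)
affine ✓ (at most one use each (f, p, q, r))
relevant ✓ (at least one use each (f, p, q, r))
unrestricted ✓ (well-typed at (Q -> (P -> Q) -> P -> Q) -> (P -> Q) -> P -> Q; no restrictions here)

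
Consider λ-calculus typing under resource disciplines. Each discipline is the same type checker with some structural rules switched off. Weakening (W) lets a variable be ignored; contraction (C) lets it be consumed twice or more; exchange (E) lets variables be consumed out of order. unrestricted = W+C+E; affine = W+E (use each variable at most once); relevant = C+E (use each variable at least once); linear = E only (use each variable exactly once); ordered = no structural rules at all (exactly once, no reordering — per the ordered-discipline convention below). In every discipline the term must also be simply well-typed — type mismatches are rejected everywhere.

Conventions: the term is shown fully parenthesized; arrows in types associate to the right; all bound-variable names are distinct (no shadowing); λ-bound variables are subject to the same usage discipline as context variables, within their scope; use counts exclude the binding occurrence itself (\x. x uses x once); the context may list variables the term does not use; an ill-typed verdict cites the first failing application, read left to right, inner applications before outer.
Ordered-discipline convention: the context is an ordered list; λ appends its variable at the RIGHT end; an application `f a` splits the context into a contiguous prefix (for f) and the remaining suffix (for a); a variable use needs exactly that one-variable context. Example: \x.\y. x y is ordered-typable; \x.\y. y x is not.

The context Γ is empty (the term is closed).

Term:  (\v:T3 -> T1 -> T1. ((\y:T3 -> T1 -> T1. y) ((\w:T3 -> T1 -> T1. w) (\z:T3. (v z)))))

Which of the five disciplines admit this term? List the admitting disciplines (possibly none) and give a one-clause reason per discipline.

admitted in: ordered, linear, affine, relevant, unrestricted
variable uses: v (bound): 1×, y (bound): 1×, w (bound): 1×, z (bound): 1×
order of uses: y, w, v, z
typing: well-typed — term : (T3 -> T1 -> T1) -> T3 -> T1 -> T1
ordered: ✓, v, y, w, z once each; derivable with no W/C/E
linear: ✓, exactly-once usage across v, y, w, z
affine: ✓, no duplicate uses among v, y, w, z
relevant: ✓, every one of v, y, w, z appears
unrestricted: ✓, well-typed at (T3 -> T1 -> T1) -> T3 -> T1 -> T1; no restrictions here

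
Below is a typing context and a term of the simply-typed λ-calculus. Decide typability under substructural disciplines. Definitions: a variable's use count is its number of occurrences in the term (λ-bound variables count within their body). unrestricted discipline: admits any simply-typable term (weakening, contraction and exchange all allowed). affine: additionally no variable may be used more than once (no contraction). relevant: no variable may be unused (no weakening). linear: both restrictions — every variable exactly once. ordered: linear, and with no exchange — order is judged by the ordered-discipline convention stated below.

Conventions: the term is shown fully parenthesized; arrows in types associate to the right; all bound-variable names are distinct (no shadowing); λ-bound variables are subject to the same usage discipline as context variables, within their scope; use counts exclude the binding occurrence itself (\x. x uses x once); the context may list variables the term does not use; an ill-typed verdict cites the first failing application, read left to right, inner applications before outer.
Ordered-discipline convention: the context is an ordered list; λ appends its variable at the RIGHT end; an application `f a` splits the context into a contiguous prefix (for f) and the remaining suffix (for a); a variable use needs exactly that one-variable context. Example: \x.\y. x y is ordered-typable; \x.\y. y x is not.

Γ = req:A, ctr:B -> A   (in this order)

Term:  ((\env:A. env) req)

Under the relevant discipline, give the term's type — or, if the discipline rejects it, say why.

not well-typed under relevant — needs weakening: ctr unused
usage: req: 1; ctr: 0; env (λ-bound): 1
order of uses: env, req
typing: the term checks, with type A
across the five disciplines: ordered ✗, linear ✗, affine ✓, relevant ✗, unrestricted ✓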